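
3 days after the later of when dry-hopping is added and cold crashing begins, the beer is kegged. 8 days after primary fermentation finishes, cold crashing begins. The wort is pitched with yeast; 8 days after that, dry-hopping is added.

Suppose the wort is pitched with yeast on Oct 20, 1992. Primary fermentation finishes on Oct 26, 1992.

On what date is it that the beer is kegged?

Nov 6, 1992

The wort is pitched with yeast: Oct 20, 1992.
Dry-hopping is added: Oct 20, 1992 + 8 days = Oct 28, 1992.
Primary fermentation finishes: Oct 26, 1992.
Cold crashing begins: Oct 26, 1992 + 8 days = Nov 3, 1992.
Both prerequisites met — dry-hopping is added (Oct 28, 1992), cold crashing begins (Nov 3, 1992); the later is Nov 3, 1992.
The beer is kegged: Nov 3, 1992 + 3 days = Nov 6, 1992.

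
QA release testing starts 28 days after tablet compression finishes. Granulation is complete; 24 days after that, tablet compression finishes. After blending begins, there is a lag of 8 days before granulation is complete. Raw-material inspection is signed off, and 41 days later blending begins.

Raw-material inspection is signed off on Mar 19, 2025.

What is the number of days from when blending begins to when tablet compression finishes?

Causal path: blending begins → granulation is complete → tablet compression finishes.
Total delay along the path: 8 + 24 = 32 days.

32 days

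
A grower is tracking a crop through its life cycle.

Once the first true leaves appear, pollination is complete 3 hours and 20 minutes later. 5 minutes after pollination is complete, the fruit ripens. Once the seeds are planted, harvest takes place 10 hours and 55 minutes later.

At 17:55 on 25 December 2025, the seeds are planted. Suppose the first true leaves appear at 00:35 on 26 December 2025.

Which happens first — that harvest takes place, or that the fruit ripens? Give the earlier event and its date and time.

The seeds are planted: 17:55 Dec 25, 2025.
Harvest takes place: 17:55 Dec 25, 2025 + 10h55m = 04:50 Dec 26, 2025.
The first true leaves appear: 00:35 Dec 26, 2025.
Pollination is complete: 00:35 Dec 26, 2025 + 3h20m = 03:55 Dec 26, 2025.
The fruit ripens: 03:55 Dec 26, 2025 + 5m = 04:00 Dec 26, 2025.
Comparing: harvest takes place at 04:50 Dec 26, 2025 vs the fruit ripens at 04:00 Dec 26, 2025. Earlier: the fruit ripens.

The fruit ripens — 04:00 on 26 December 2025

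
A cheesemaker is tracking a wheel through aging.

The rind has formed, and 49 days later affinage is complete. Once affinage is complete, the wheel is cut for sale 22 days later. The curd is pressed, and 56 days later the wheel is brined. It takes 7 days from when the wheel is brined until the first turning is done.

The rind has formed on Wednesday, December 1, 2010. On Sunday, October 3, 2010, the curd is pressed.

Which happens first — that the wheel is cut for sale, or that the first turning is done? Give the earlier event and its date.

The rind has formed: Dec 1, 2010.
Affinage is complete: Dec 1, 2010 + 49 days = Jan 19, 2011.
The wheel is cut for sale: Jan 19, 2011 + 22 days = Feb 10, 2011.
The curd is pressed: Oct 3, 2010.
The wheel is brined: Oct 3, 2010 + 56 days = Nov 28, 2010.
The first turning is done: Nov 28, 2010 + 7 days = Dec 5, 2010.
Comparing: the wheel is cut for sale on Feb 10, 2011 vs the first turning is done on Dec 5, 2010. Earlier: the first turning is done.

The first turning is done — Sunday, December 5, 2010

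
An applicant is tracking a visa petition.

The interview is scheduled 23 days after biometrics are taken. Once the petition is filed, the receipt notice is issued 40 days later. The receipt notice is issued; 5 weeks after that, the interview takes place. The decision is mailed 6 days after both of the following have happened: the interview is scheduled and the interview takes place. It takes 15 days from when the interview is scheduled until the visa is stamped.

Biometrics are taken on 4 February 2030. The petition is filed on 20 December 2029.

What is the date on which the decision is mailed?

Biometrics are taken: Feb 4, 2030.
The interview is scheduled: Feb 4, 2030 + 23 days = Feb 27, 2030.
The petition is filed: Dec 20, 2029.
The receipt notice is issued: Dec 20, 2029 + 40 days = Jan 29, 2030.
The interview takes place: Jan 29, 2030 + 5 weeks = Mar 5, 2030.
Both prerequisites met — the interview is scheduled (Feb 27, 2030), the interview takes place (Mar 5, 2030); the later is Mar 5, 2030.
The decision is mailed: Mar 5, 2030 + 6 days = Mar 11, 2030.

11 March 2030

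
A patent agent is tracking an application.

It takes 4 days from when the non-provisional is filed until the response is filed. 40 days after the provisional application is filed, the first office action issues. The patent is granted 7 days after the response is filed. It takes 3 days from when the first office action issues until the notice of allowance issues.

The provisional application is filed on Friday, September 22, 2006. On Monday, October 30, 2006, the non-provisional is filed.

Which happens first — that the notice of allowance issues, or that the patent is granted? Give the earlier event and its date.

The notice of allowance issues — Saturday, November 4, 2006

The provisional application is filed: Sep 22, 2006.
The first office action issues: Sep 22, 2006 + 40 days = Nov 1, 2006.
The notice of allowance issues: Nov 1, 2006 + 3 days = Nov 4, 2006.
The non-provisional is filed: Oct 30, 2006.
The response is filed: Oct 30, 2006 + 4 days = Nov 3, 2006.
The patent is granted: Nov 3, 2006 + 7 days = Nov 10, 2006.
Comparing: the notice of allowance issues on Nov 4, 2006 vs the patent is granted on Nov 10, 2006. Earlier: the notice of allowance issues.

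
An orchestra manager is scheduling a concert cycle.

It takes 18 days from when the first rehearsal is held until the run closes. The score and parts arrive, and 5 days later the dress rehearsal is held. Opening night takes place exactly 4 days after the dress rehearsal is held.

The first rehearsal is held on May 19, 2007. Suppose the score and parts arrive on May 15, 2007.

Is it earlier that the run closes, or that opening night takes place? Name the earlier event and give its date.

The first rehearsal is held: May 19, 2007.
The run closes: May 19, 2007 + 18 days = Jun 6, 2007.
The score and parts arrive: May 15, 2007.
The dress rehearsal is held: May 15, 2007 + 5 days = May 20, 2007.
Opening night takes place: May 20, 2007 + 4 days = May 24, 2007.
Comparing: the run closes on Jun 6, 2007 vs opening night takes place on May 24, 2007. Earlier: opening night takes place.

Opening night takes place — May 24, 2007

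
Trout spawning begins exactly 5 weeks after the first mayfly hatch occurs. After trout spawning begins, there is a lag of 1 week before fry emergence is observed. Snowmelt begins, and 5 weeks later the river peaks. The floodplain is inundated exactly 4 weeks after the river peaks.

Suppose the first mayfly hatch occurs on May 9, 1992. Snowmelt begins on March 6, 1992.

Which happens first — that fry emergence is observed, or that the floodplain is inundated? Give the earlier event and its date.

The first mayfly hatch occurs: May 9, 1992.
Trout spawning begins: May 9, 1992 + 5 weeks = Jun 13, 1992.
Fry emergence is observed: Jun 13, 1992 + 1 week = Jun 20, 1992.
Snowmelt begins: Mar 6, 1992.
The river peaks: Mar 6, 1992 + 5 weeks = Apr 10, 1992.
The floodplain is inundated: Apr 10, 1992 + 4 weeks = May 8, 1992.
Comparing: fry emergence is observed on Jun 20, 1992 vs the floodplain is inundated on May 8, 1992. Earlier: the floodplain is inundated.

The floodplain is inundated — May 8, 1992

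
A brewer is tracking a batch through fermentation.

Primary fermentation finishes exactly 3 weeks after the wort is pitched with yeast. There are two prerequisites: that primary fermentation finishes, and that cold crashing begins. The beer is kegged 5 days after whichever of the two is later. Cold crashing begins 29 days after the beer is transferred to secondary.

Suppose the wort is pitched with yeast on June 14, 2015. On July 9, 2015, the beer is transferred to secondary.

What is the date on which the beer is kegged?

August 12, 2015

The wort is pitched with yeast: Jun 14, 2015.
Primary fermentation finishes: Jun 14, 2015 + 3 weeks = Jul 5, 2015.
The beer is transferred to secondary: Jul 9, 2015.
Cold crashing begins: Jul 9, 2015 + 29 days = Aug 7, 2015.
Both prerequisites met — primary fermentation finishes (Jul 5, 2015), cold crashing begins (Aug 7, 2015); the later is Aug 7, 2015.
The beer is kegged: Aug 7, 2015 + 5 days = Aug 12, 2015.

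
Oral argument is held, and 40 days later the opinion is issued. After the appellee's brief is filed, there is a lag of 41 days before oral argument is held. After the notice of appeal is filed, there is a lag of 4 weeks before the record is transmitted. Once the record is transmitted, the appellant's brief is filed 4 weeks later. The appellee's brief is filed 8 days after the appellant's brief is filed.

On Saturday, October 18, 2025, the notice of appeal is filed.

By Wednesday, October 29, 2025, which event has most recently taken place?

The notice of appeal is filed

The notice of appeal is filed: Oct 18, 2025.
The record is transmitted: Oct 18, 2025 + 4 weeks = Nov 15, 2025.
The appellant's brief is filed: Nov 15, 2025 + 4 weeks = Dec 13, 2025.
The appellee's brief is filed: Dec 13, 2025 + 8 days = Dec 21, 2025.
Oral argument is held: Dec 21, 2025 + 41 days = Jan 31, 2026.
The opinion is issued: Jan 31, 2026 + 40 days = Mar 12, 2026.
Oct 29, 2025 falls between when the notice of appeal is filed (Oct 18, 2025) and when the record is transmitted (Nov 15, 2025).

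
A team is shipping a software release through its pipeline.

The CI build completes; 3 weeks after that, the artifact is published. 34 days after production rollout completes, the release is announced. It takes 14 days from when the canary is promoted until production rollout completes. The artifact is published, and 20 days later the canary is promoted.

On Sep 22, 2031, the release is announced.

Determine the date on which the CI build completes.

The release is announced: Sep 22, 2031.
Production rollout completes: Sep 22, 2031 − 34 days = Aug 19, 2031.
The canary is promoted: Aug 19, 2031 − 14 days = Aug 5, 2031.
The artifact is published: Aug 5, 2031 − 20 days = Jul 16, 2031.
The CI build completes: Jul 16, 2031 − 3 weeks = Jun 25, 2031.

Jun 25, 2031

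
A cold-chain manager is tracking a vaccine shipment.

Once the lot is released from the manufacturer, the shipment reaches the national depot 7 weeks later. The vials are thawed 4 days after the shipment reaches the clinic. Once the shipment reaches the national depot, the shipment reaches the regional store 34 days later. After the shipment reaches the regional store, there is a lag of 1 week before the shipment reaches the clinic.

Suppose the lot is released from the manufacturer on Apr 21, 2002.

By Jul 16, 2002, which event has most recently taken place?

The shipment reaches the regional store

The lot is released from the manufacturer: Apr 21, 2002.
The shipment reaches the national depot: Apr 21, 2002 + 7 weeks = Jun 9, 2002.
The shipment reaches the regional store: Jun 9, 2002 + 34 days = Jul 13, 2002.
The shipment reaches the clinic: Jul 13, 2002 + 1 week = Jul 20, 2002.
The vials are thawed: Jul 20, 2002 + 4 days = Jul 24, 2002.
Jul 16, 2002 falls between when the shipment reaches the regional store (Jul 13, 2002) and when the shipment reaches the clinic (Jul 20, 2002).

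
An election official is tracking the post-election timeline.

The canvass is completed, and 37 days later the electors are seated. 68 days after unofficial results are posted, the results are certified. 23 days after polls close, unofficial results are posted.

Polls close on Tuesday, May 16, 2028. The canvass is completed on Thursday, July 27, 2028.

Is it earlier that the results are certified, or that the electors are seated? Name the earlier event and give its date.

The results are certified — Tuesday, August 15, 2028

Polls close: May 16, 2028.
Unofficial results are posted: May 16, 2028 + 23 days = Jun 8, 2028.
The results are certified: Jun 8, 2028 + 68 days = Aug 15, 2028.
The canvass is completed: Jul 27, 2028.
The electors are seated: Jul 27, 2028 + 37 days = Sep 2, 2028.
Comparing: the results are certified on Aug 15, 2028 vs the electors are seated on Sep 2, 2028. Earlier: the results are certified.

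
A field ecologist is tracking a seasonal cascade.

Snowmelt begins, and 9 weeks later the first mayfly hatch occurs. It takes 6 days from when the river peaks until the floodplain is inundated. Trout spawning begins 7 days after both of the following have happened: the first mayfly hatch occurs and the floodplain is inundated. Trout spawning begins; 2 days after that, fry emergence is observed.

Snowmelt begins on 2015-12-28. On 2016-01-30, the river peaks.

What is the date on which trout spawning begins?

2016-03-07

Snowmelt begins: Dec 28, 2015.
The first mayfly hatch occurs: Dec 28, 2015 + 9 weeks = Feb 29, 2016.
The river peaks: Jan 30, 2016.
The floodplain is inundated: Jan 30, 2016 + 6 days = Feb 5, 2016.
Both prerequisites met — the first mayfly hatch occurs (Feb 29, 2016), the floodplain is inundated (Feb 5, 2016); the later is Feb 29, 2016.
Trout spawning begins: Feb 29, 2016 + 7 days = Mar 7, 2016.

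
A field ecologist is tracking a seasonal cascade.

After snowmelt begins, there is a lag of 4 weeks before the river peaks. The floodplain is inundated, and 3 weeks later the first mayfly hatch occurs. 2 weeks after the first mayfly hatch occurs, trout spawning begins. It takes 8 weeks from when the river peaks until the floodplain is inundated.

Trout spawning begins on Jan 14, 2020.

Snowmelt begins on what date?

Sep 17, 2019

Trout spawning begins: Jan 14, 2020.
The first mayfly hatch occurs: Jan 14, 2020 − 2 weeks = Dec 31, 2019.
The floodplain is inundated: Dec 31, 2019 − 3 weeks = Dec 10, 2019.
The river peaks: Dec 10, 2019 − 8 weeks = Oct 15, 2019.
Snowmelt begins: Oct 15, 2019 − 4 weeks = Sep 17, 2019.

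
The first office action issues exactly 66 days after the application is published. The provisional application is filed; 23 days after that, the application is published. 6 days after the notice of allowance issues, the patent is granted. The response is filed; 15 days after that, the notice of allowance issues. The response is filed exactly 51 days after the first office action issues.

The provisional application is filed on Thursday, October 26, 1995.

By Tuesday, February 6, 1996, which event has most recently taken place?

The provisional application is filed: Oct 26, 1995.
The application is published: Oct 26, 1995 + 23 days = Nov 18, 1995.
The first office action issues: Nov 18, 1995 + 66 days = Jan 23, 1996.
The response is filed: Jan 23, 1996 + 51 days = Mar 14, 1996.
The notice of allowance issues: Mar 14, 1996 + 15 days = Mar 29, 1996.
The patent is granted: Mar 29, 1996 + 6 days = Apr 4, 1996.
Feb 6, 1996 falls between when the first office action issues (Jan 23, 1996) and when the response is filed (Mar 14, 1996).

The first office action issues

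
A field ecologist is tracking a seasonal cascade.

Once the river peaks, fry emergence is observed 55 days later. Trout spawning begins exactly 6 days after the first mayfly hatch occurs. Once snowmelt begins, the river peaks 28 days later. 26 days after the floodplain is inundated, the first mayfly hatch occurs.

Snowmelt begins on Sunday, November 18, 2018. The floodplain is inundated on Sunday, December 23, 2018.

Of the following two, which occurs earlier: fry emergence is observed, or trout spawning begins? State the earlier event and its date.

Trout spawning begins — Thursday, January 24, 2019

Snowmelt begins: Nov 18, 2018.
The river peaks: Nov 18, 2018 + 28 days = Dec 16, 2018.
Fry emergence is observed: Dec 16, 2018 + 55 days = Feb 9, 2019.
The floodplain is inundated: Dec 23, 2018.
The first mayfly hatch occurs: Dec 23, 2018 + 26 days = Jan 18, 2019.
Trout spawning begins: Jan 18, 2019 + 6 days = Jan 24, 2019.
Comparing: fry emergence is observed on Feb 9, 2019 vs trout spawning begins on Jan 24, 2019. Earlier: trout spawning begins.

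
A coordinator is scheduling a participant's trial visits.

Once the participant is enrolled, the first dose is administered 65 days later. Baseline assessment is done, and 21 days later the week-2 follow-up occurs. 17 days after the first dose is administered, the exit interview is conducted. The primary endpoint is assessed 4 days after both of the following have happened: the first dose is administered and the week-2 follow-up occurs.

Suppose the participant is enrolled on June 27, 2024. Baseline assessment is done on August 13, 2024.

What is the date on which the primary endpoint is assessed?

September 7, 2024

The participant is enrolled: Jun 27, 2024.
The first dose is administered: Jun 27, 2024 + 65 days = Aug 31, 2024.
Baseline assessment is done: Aug 13, 2024.
The week-2 follow-up occurs: Aug 13, 2024 + 21 days = Sep 3, 2024.
Both prerequisites met — the first dose is administered (Aug 31, 2024), the week-2 follow-up occurs (Sep 3, 2024); the later is Sep 3, 2024.
The primary endpoint is assessed: Sep 3, 2024 + 4 days = Sep 7, 2024.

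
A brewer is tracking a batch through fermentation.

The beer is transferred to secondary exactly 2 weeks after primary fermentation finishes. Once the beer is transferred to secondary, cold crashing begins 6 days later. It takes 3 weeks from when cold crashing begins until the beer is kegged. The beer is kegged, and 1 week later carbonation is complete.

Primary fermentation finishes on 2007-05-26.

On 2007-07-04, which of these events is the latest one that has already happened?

Primary fermentation finishes: May 26, 2007.
The beer is transferred to secondary: May 26, 2007 + 2 weeks = Jun 9, 2007.
Cold crashing begins: Jun 9, 2007 + 6 days = Jun 15, 2007.
The beer is kegged: Jun 15, 2007 + 3 weeks = Jul 6, 2007.
Carbonation is complete: Jul 6, 2007 + 1 week = Jul 13, 2007.
Jul 4, 2007 falls between when cold crashing begins (Jun 15, 2007) and when the beer is kegged (Jul 6, 2007).

Cold crashing begins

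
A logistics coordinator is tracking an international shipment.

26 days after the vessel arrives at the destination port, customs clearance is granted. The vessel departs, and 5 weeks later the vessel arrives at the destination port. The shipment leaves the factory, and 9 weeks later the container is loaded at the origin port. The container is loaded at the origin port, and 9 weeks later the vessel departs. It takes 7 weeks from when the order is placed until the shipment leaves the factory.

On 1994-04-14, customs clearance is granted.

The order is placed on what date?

1993-08-21

Customs clearance is granted: Apr 14, 1994.
The vessel arrives at the destination port: Apr 14, 1994 − 26 days = Mar 19, 1994.
The vessel departs: Mar 19, 1994 − 5 weeks = Feb 12, 1994.
The container is loaded at the origin port: Feb 12, 1994 − 9 weeks = Dec 11, 1993.
The shipment leaves the factory: Dec 11, 1993 − 9 weeks = Oct 9, 1993.
The order is placed: Oct 9, 1993 − 7 weeks = Aug 21, 1993.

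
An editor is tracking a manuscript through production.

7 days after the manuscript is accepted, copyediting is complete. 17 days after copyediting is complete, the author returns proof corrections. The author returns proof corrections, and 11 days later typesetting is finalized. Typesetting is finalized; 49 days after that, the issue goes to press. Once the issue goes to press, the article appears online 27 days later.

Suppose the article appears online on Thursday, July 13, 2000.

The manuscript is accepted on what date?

Friday, March 24, 2000

The article appears online: Jul 13, 2000.
The issue goes to press: Jul 13, 2000 − 27 days = Jun 16, 2000.
Typesetting is finalized: Jun 16, 2000 − 49 days = Apr 28, 2000.
The author returns proof corrections: Apr 28, 2000 − 11 days = Apr 17, 2000.
Copyediting is complete: Apr 17, 2000 − 17 days = Mar 31, 2000.
The manuscript is accepted: Mar 31, 2000 − 7 days = Mar 24, 2000.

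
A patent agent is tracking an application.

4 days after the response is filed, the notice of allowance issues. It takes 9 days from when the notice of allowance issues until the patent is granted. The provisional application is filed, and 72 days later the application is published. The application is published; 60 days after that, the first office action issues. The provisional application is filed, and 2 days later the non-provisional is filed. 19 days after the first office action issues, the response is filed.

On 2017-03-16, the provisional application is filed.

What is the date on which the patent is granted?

2017-08-27

The provisional application is filed: Mar 16, 2017.
The application is published: Mar 16, 2017 + 72 days = May 27, 2017.
The first office action issues: May 27, 2017 + 60 days = Jul 26, 2017.
The response is filed: Jul 26, 2017 + 19 days = Aug 14, 2017.
The notice of allowance issues: Aug 14, 2017 + 4 days = Aug 18, 2017.
The patent is granted: Aug 18, 2017 + 9 days = Aug 27, 2017.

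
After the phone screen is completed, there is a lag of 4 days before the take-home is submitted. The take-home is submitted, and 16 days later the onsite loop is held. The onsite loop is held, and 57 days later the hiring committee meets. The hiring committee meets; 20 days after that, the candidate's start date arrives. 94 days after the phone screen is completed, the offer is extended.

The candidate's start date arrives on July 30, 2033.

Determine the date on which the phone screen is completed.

April 24, 2033

The candidate's start date arrives: Jul 30, 2033.
The hiring committee meets: Jul 30, 2033 − 20 days = Jul 10, 2033.
The onsite loop is held: Jul 10, 2033 − 57 days = May 14, 2033.
The take-home is submitted: May 14, 2033 − 16 days = Apr 28, 2033.
The phone screen is completed: Apr 28, 2033 − 4 days = Apr 24, 2033.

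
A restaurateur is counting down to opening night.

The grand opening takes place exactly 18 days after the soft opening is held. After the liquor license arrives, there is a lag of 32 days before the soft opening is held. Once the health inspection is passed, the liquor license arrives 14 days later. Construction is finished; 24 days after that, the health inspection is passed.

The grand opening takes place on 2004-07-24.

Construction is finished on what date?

The grand opening takes place: Jul 24, 2004.
The soft opening is held: Jul 24, 2004 − 18 days = Jul 6, 2004.
The liquor license arrives: Jul 6, 2004 − 32 days = Jun 4, 2004.
The health inspection is passed: Jun 4, 2004 − 14 days = May 21, 2004.
Construction is finished: May 21, 2004 − 24 days = Apr 27, 2004.

2004-04-27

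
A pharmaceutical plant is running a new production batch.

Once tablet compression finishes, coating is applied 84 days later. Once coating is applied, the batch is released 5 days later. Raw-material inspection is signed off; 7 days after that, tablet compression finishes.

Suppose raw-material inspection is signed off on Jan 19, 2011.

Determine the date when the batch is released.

Apr 25, 2011

Raw-material inspection is signed off: Jan 19, 2011.
Tablet compression finishes: Jan 19, 2011 + 7 days = Jan 26, 2011.
Coating is applied: Jan 26, 2011 + 84 days = Apr 20, 2011.
The batch is released: Apr 20, 2011 + 5 days = Apr 25, 2011.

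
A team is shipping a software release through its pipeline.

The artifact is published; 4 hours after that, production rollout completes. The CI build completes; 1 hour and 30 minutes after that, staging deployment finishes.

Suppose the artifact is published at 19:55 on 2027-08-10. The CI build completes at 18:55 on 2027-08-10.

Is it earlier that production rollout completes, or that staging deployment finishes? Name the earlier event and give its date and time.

Staging deployment finishes — 20:25 on 2027-08-10

The artifact is published: 19:55 Aug 10, 2027.
Production rollout completes: 19:55 Aug 10, 2027 + 4h = 23:55 Aug 10, 2027.
The CI build completes: 18:55 Aug 10, 2027.
Staging deployment finishes: 18:55 Aug 10, 2027 + 1h30m = 20:25 Aug 10, 2027.
Comparing: production rollout completes at 23:55 Aug 10, 2027 vs staging deployment finishes at 20:25 Aug 10, 2027. Earlier: staging deployment finishes.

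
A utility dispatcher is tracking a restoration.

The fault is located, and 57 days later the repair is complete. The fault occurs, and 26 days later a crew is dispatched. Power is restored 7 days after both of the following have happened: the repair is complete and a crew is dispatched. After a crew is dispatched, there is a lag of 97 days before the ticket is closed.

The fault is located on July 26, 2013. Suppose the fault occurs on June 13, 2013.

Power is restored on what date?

The fault is located: Jul 26, 2013.
The repair is complete: Jul 26, 2013 + 57 days = Sep 21, 2013.
The fault occurs: Jun 13, 2013.
A crew is dispatched: Jun 13, 2013 + 26 days = Jul 9, 2013.
Both prerequisites met — the repair is complete (Sep 21, 2013), a crew is dispatched (Jul 9, 2013); the later is Sep 21, 2013.
Power is restored: Sep 21, 2013 + 7 days = Sep 28, 2013.

September 28, 2013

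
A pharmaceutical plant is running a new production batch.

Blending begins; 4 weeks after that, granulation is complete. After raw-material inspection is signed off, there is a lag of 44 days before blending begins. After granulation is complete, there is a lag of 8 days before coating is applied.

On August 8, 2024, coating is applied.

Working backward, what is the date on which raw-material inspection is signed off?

Coating is applied: Aug 8, 2024.
Granulation is complete: Aug 8, 2024 − 8 days = Jul 31, 2024.
Blending begins: Jul 31, 2024 − 4 weeks = Jul 3, 2024.
Raw-material inspection is signed off: Jul 3, 2024 − 44 days = May 20, 2024.

May 20, 2024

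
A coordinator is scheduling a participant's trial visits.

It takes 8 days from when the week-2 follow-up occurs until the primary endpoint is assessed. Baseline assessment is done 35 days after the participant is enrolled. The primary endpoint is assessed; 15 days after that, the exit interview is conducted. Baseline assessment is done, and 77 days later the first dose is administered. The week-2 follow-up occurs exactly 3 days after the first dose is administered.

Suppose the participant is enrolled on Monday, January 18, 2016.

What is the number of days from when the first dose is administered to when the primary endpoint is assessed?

11 days

Causal path: the first dose is administered → the week-2 follow-up occurs → the primary endpoint is assessed.
Total delay along the path: 3 + 8 = 11 days.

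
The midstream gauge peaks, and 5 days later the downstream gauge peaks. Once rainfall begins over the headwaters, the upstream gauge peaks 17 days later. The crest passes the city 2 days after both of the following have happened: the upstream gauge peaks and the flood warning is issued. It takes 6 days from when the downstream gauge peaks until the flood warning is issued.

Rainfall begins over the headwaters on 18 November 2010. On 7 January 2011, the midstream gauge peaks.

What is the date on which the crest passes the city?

Rainfall begins over the headwaters: Nov 18, 2010.
The upstream gauge peaks: Nov 18, 2010 + 17 days = Dec 5, 2010.
The midstream gauge peaks: Jan 7, 2011.
The downstream gauge peaks: Jan 7, 2011 + 5 days = Jan 12, 2011.
The flood warning is issued: Jan 12, 2011 + 6 days = Jan 18, 2011.
Both prerequisites met — the upstream gauge peaks (Dec 5, 2010), the flood warning is issued (Jan 18, 2011); the later is Jan 18, 2011.
The crest passes the city: Jan 18, 2011 + 2 days = Jan 20, 2011.

20 January 2011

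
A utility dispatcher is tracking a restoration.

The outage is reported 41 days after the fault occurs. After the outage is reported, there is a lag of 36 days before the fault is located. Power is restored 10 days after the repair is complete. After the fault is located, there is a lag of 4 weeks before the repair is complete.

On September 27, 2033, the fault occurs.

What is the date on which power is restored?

The fault occurs: Sep 27, 2033.
The outage is reported: Sep 27, 2033 + 41 days = Nov 7, 2033.
The fault is located: Nov 7, 2033 + 36 days = Dec 13, 2033.
The repair is complete: Dec 13, 2033 + 4 weeks = Jan 10, 2034.
Power is restored: Jan 10, 2034 + 10 days = Jan 20, 2034.

January 20, 2034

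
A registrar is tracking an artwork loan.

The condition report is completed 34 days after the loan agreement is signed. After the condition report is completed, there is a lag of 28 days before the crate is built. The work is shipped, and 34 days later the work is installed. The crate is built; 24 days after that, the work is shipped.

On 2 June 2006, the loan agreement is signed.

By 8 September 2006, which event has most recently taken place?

The work is shipped

The loan agreement is signed: Jun 2, 2006.
The condition report is completed: Jun 2, 2006 + 34 days = Jul 6, 2006.
The crate is built: Jul 6, 2006 + 28 days = Aug 3, 2006.
The work is shipped: Aug 3, 2006 + 24 days = Aug 27, 2006.
The work is installed: Aug 27, 2006 + 34 days = Sep 30, 2006.
Sep 8, 2006 falls between when the work is shipped (Aug 27, 2006) and when the work is installed (Sep 30, 2006).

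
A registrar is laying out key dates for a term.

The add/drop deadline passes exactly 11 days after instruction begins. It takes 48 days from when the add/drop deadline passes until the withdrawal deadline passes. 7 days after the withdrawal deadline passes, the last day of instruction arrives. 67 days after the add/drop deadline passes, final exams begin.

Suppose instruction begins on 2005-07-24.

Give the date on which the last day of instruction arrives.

Instruction begins: Jul 24, 2005.
The add/drop deadline passes: Jul 24, 2005 + 11 days = Aug 4, 2005.
The withdrawal deadline passes: Aug 4, 2005 + 48 days = Sep 21, 2005.
The last day of instruction arrives: Sep 21, 2005 + 7 days = Sep 28, 2005.

2005-09-28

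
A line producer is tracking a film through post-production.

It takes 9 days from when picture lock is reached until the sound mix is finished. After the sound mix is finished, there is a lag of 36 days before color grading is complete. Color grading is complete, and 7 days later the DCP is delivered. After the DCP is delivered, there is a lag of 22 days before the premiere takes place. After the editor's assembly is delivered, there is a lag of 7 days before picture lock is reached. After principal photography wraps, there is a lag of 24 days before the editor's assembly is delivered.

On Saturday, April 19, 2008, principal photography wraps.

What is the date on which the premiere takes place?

Principal photography wraps: Apr 19, 2008.
The editor's assembly is delivered: Apr 19, 2008 + 24 days = May 13, 2008.
Picture lock is reached: May 13, 2008 + 7 days = May 20, 2008.
The sound mix is finished: May 20, 2008 + 9 days = May 29, 2008.
Color grading is complete: May 29, 2008 + 36 days = Jul 4, 2008.
The DCP is delivered: Jul 4, 2008 + 7 days = Jul 11, 2008.
The premiere takes place: Jul 11, 2008 + 22 days = Aug 2, 2008.

Saturday, August 2, 2008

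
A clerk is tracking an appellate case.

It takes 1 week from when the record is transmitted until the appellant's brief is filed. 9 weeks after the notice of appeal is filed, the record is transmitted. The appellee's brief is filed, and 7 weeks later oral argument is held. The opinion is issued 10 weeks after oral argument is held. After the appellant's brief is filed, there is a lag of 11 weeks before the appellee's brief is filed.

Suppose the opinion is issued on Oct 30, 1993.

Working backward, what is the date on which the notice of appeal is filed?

Feb 6, 1993

The opinion is issued: Oct 30, 1993.
Oral argument is held: Oct 30, 1993 − 10 weeks = Aug 21, 1993.
The appellee's brief is filed: Aug 21, 1993 − 7 weeks = Jul 3, 1993.
The appellant's brief is filed: Jul 3, 1993 − 11 weeks = Apr 17, 1993.
The record is transmitted: Apr 17, 1993 − 1 week = Apr 10, 1993.
The notice of appeal is filed: Apr 10, 1993 − 9 weeks = Feb 6, 1993.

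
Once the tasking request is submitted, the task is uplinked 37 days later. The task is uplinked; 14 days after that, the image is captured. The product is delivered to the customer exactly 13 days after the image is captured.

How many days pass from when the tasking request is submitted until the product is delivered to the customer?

64 days

Causal path: the tasking request is submitted → the task is uplinked → the image is captured → the product is delivered to the customer.
Total delay along the path: 37 + 14 + 13 = 64 days.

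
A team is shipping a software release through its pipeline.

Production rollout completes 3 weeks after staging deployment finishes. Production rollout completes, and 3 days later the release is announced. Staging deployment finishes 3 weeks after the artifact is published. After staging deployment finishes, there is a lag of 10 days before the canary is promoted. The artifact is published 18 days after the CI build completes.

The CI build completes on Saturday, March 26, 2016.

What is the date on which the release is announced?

Saturday, May 28, 2016

The CI build completes: Mar 26, 2016.
The artifact is published: Mar 26, 2016 + 18 days = Apr 13, 2016.
Staging deployment finishes: Apr 13, 2016 + 3 weeks = May 4, 2016.
Production rollout completes: May 4, 2016 + 3 weeks = May 25, 2016.
The release is announced: May 25, 2016 + 3 days = May 28, 2016.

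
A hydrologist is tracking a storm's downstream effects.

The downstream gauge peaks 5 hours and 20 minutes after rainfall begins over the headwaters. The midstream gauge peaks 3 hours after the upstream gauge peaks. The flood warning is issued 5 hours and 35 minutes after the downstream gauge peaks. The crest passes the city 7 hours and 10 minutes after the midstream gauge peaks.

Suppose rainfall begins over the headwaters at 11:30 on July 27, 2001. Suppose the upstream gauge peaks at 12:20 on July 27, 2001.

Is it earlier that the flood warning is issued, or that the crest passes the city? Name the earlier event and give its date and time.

Rainfall begins over the headwaters: 11:30 Jul 27, 2001.
The downstream gauge peaks: 11:30 Jul 27, 2001 + 5h20m = 16:50 Jul 27, 2001.
The flood warning is issued: 16:50 Jul 27, 2001 + 5h35m = 22:25 Jul 27, 2001.
The upstream gauge peaks: 12:20 Jul 27, 2001.
The midstream gauge peaks: 12:20 Jul 27, 2001 + 3h = 15:20 Jul 27, 2001.
The crest passes the city: 15:20 Jul 27, 2001 + 7h10m = 22:30 Jul 27, 2001.
Comparing: the flood warning is issued at 22:25 Jul 27, 2001 vs the crest passes the city at 22:30 Jul 27, 2001. Earlier: the flood warning is issued.

The flood warning is issued — 22:25 on July 27, 2001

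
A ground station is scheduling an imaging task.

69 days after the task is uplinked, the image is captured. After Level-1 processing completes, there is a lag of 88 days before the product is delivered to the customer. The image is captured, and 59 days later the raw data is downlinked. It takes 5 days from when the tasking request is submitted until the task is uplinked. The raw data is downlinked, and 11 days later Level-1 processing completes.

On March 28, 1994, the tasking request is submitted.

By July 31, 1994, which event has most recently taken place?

The tasking request is submitted: Mar 28, 1994.
The task is uplinked: Mar 28, 1994 + 5 days = Apr 2, 1994.
The image is captured: Apr 2, 1994 + 69 days = Jun 10, 1994.
The raw data is downlinked: Jun 10, 1994 + 59 days = Aug 8, 1994.
Level-1 processing completes: Aug 8, 1994 + 11 days = Aug 19, 1994.
The product is delivered to the customer: Aug 19, 1994 + 88 days = Nov 15, 1994.
Jul 31, 1994 falls between when the image is captured (Jun 10, 1994) and when the raw data is downlinked (Aug 8, 1994).

The image is captured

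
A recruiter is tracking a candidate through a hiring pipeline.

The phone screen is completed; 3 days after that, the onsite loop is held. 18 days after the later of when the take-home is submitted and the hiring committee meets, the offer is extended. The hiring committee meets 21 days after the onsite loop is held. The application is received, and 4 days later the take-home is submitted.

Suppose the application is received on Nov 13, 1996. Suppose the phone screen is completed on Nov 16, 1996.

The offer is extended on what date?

The application is received: Nov 13, 1996.
The take-home is submitted: Nov 13, 1996 + 4 days = Nov 17, 1996.
The phone screen is completed: Nov 16, 1996.
The onsite loop is held: Nov 16, 1996 + 3 days = Nov 19, 1996.
The hiring committee meets: Nov 19, 1996 + 21 days = Dec 10, 1996.
Both prerequisites met — the take-home is submitted (Nov 17, 1996), the hiring committee meets (Dec 10, 1996); the later is Dec 10, 1996.
The offer is extended: Dec 10, 1996 + 18 days = Dec 28, 1996.

Dec 28, 1996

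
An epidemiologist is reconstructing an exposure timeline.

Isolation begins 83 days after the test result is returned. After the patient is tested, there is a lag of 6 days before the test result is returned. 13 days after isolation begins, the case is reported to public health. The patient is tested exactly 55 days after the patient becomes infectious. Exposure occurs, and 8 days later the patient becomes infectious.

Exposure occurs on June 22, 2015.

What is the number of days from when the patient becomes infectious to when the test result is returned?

61 days

Causal path: the patient becomes infectious → the patient is tested → the test result is returned.
Total delay along the path: 55 + 6 = 61 days.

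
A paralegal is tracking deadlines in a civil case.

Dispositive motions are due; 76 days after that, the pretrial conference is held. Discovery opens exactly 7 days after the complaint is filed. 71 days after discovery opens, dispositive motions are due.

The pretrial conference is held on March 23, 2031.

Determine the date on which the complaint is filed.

The pretrial conference is held: Mar 23, 2031.
Dispositive motions are due: Mar 23, 2031 − 76 days = Jan 6, 2031.
Discovery opens: Jan 6, 2031 − 71 days = Oct 27, 2030.
The complaint is filed: Oct 27, 2030 − 7 days = Oct 20, 2030.

October 20, 2030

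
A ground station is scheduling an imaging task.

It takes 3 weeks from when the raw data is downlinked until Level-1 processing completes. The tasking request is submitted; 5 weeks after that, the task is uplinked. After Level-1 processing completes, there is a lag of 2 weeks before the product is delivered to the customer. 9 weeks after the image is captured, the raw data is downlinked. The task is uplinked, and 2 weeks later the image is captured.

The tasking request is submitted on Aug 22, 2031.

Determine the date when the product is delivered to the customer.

Jan 16, 2032

The tasking request is submitted: Aug 22, 2031.
The task is uplinked: Aug 22, 2031 + 5 weeks = Sep 26, 2031.
The image is captured: Sep 26, 2031 + 2 weeks = Oct 10, 2031.
The raw data is downlinked: Oct 10, 2031 + 9 weeks = Dec 12, 2031.
Level-1 processing completes: Dec 12, 2031 + 3 weeks = Jan 2, 2032.
The product is delivered to the customer: Jan 2, 2032 + 2 weeks = Jan 16, 2032.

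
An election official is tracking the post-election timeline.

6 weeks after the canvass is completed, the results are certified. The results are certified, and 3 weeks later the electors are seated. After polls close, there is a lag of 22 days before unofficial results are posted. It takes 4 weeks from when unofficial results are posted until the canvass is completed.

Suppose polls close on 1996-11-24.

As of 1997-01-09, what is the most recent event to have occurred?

Polls close: Nov 24, 1996.
Unofficial results are posted: Nov 24, 1996 + 22 days = Dec 16, 1996.
The canvass is completed: Dec 16, 1996 + 4 weeks = Jan 13, 1997.
The results are certified: Jan 13, 1997 + 6 weeks = Feb 24, 1997.
The electors are seated: Feb 24, 1997 + 3 weeks = Mar 17, 1997.
Jan 9, 1997 falls between when unofficial results are posted (Dec 16, 1996) and when the canvass is completed (Jan 13, 1997).

Unofficial results are posted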